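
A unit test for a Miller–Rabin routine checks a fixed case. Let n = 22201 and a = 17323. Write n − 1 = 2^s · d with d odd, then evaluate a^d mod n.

5812

n − 1 = 22200 = 2^3 · 2775, so s = 3 and d = 2775.
17323^2775 mod 22201 = 5812.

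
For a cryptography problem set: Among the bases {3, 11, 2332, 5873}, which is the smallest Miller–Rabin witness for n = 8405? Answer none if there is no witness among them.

n − 1 = 8404 = 2^2 · 2101, so s = 2 and d = 2101.
Base 3: x_0 = 3^2101 mod 8405 = 4753. x_0 is neither 1 nor 8404, so continue squaring. x_1 = 4753^2 mod 8405 = 6774. Reached i = s−1 = 1 without hitting −1: 3 is a Miller–Rabin witness and 8405 is composite.
Base 11: x_0 = 11^2101 mod 8405 = 6426. x_0 is neither 1 nor 8404, so continue squaring. x_1 = 6426^2 mod 8405 = 8116. Reached i = s−1 = 1 without hitting −1: 11 is a Miller–Rabin witness and 8405 is composite.
Base 2332: x_0 = 2332^2101 mod 8405 = 2127. x_0 is neither 1 nor 8404, so continue squaring. x_1 = 2127^2 mod 8405 = 2239. Reached i = s−1 = 1 without hitting −1: 2332 is a Miller–Rabin witness and 8405 is composite.
Base 5873: x_0 = 5873^2101 mod 8405 = 2798. x_0 is neither 1 nor 8404, so continue squaring. x_1 = 2798^2 mod 8405 = 3749. Reached i = s−1 = 1 without hitting −1: 5873 is a Miller–Rabin witness and 8405 is composite.
The smallest witness among the given bases is 3.

3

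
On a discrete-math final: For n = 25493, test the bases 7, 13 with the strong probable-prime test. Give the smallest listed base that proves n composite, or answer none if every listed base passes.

7

n − 1 = 25492 = 2^2 · 6373, so s = 2 and d = 6373.
Base 7: x_0 = 7^6373 mod 25493 = 14918. x_0 is neither 1 nor 25492, so continue squaring. x_1 = 14918^2 mod 25493 = 18327. Reached i = s−1 = 1 without hitting −1: 7 is a Miller–Rabin witness and 25493 is composite.
Base 13: x_0 = 13^6373 mod 25493 = 7709. x_0 is neither 1 nor 25492, so continue squaring. x_1 = 7709^2 mod 25493 = 4498. Reached i = s−1 = 1 without hitting −1: 13 is a Miller–Rabin witness and 25493 is composite.
The smallest witness among the given bases is 7.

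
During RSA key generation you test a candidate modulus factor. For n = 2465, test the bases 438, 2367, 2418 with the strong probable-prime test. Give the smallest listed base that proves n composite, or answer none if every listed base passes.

n − 1 = 2464 = 2^5 · 77, so s = 5 and d = 77.
Base 438: x_0 = 438^77 mod 2465 = 2308. x_0 is neither 1 nor 2464, so continue squaring. x_1 = 2308^2 mod 2465 = 2464. x_1 ≡ −1, so 438 is not a witness.
Base 2367: x_0 = 2367^77 mod 2465 = 157. x_0 is neither 1 nor 2464, so continue squaring. x_1 = 157^2 mod 2465 = 2464. x_1 ≡ −1, so 2367 is not a witness.
Base 2418: x_0 = 2418^77 mod 2465 = 2163. x_0 is neither 1 nor 2464, so continue squaring. x_1 = 2163^2 mod 2465 = 2464. x_1 ≡ −1, so 2418 is not a witness.
No listed base is a witness for 2465.

none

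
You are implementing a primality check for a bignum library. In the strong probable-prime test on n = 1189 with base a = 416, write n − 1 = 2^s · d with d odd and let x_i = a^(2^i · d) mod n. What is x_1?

225

n − 1 = 1188 = 2^2 · 297, so s = 2 and d = 297.
x_0 = 416^297 mod 1189 = 682.
x_1 = 682^2 mod 1189 = 225.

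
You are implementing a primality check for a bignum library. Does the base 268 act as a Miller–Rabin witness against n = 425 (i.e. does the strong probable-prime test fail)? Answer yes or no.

no

n − 1 = 424 = 2^3 · 53, so s = 3 and d = 53.
Repeated squaring mod 425: 268^1 ≡ 268, 268^2 ≡ 424, 268^4 ≡ 1, 268^8 ≡ 1, 268^16 ≡ 1, 268^32 ≡ 1.
53 = 32 + 16 + 4 + 1, so 268^53 ≡ 1·1·1·268 ≡ 268 (mod 425).
x_0 = 268^53 mod 425 = 268.
x_0 is neither 1 nor 424, so continue squaring.
x_1 = 268^2 mod 425 = 424.
x_1 ≡ −1, so 268 is not a witness.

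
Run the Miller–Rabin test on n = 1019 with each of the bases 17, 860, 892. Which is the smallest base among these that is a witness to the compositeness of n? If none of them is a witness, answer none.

none

n − 1 = 1018 = 2^1 · 509, so s = 1 and d = 509.
Base 17: x_0 = 17^509 mod 1019 = 1. x_0 = 1, so 17 is not a witness.
Base 860: x_0 = 860^509 mod 1019 = 1. x_0 = 1, so 860 is not a witness.
Base 892: x_0 = 892^509 mod 1019 = 1018. x_0 = 1018 ≡ −1, so 892 is not a witness.
No listed base is a witness for 1019.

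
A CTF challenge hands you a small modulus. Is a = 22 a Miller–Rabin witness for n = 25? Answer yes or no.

yes

n − 1 = 24 = 2^3 · 3, so s = 3 and d = 3.
x_0 = 22^3 mod 25 = 23.
x_0 is neither 1 nor 24, so continue squaring.
x_1 = 23^2 mod 25 = 4.
x_2 = 4^2 mod 25 = 16.
Reached i = s−1 = 2 without hitting −1: 22 is a Miller–Rabin witness and 25 is composite.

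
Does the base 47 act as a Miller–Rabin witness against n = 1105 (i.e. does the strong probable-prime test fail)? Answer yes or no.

no

n − 1 = 1104 = 2^4 · 69, so s = 4 and d = 69.
x_0 = 47^69 mod 1105 = 47.
x_0 is neither 1 nor 1104, so continue squaring.
x_1 = 47^2 mod 1105 = 1104.
x_1 ≡ −1, so 47 is not a witness.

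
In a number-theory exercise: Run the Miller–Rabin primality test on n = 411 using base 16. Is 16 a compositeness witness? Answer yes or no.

n − 1 = 410 = 2^1 · 205, so s = 1 and d = 205.
x_0 = 16^205 mod 411 = 16.
x_0 ∉ {1, 410} and s = 1, so 16 is a Miller–Rabin witness and 411 is composite.

yes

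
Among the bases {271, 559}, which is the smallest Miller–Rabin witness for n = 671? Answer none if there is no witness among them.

n − 1 = 670 = 2^1 · 335, so s = 1 and d = 335.
Base 271: x_0 = 271^335 mod 671 = 670. x_0 = 670 ≡ −1, so 271 is not a witness.
Base 559: x_0 = 559^335 mod 671 = 650. x_0 ∉ {1, 670} and s = 1, so 559 is a Miller–Rabin witness and 671 is composite.
The smallest witness among the given bases is 559.

559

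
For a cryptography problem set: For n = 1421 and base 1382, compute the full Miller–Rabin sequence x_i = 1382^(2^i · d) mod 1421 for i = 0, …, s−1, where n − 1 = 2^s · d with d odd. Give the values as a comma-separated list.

n − 1 = 1420 = 2^2 · 355, so s = 2 and d = 355.
x_0 = 1382^355 mod 1421 = 269.
x_1 = 269^2 mod 1421 = 1311.

269, 1311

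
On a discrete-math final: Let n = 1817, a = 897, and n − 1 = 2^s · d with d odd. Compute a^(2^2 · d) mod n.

1426

n − 1 = 1816 = 2^3 · 227, so s = 3 and d = 227.
Repeated squaring mod 1817: 897^1 ≡ 897, 897^2 ≡ 1495, 897^4 ≡ 115, 897^8 ≡ 506, 897^16 ≡ 1656, 897^32 ≡ 483, 897^64 ≡ 713, 897^128 ≡ 1426.
227 = 128 + 64 + 32 + 2 + 1, so 897^227 ≡ 1426·713·483·1495·897 ≡ 1334 (mod 1817).
x_0 = 1334.
x_1 = 1334^2 mod 1817 = 713.
x_2 = 713^2 mod 1817 = 1426.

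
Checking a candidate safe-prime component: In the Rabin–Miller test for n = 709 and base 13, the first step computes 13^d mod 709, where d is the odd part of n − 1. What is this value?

n − 1 = 708 = 2^2 · 177, so s = 2 and d = 177.
Repeated squaring mod 709: 13^1 ≡ 13, 13^2 ≡ 169, 13^4 ≡ 201, 13^8 ≡ 697, 13^16 ≡ 144, 13^32 ≡ 175, 13^64 ≡ 138, 13^128 ≡ 610.
177 = 128 + 32 + 16 + 1, so 13^177 ≡ 610·175·144·13 ≡ 96 (mod 709).

96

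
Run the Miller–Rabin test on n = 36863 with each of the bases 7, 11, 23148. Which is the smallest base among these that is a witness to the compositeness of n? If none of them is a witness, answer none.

7

n − 1 = 36862 = 2^1 · 18431, so s = 1 and d = 18431.
Base 7: x_0 = 7^18431 mod 36863 = 5928. x_0 ∉ {1, 36862} and s = 1, so 7 is a Miller–Rabin witness and 36863 is composite.
Base 11: x_0 = 11^18431 mod 36863 = 4404. x_0 ∉ {1, 36862} and s = 1, so 11 is a Miller–Rabin witness and 36863 is composite.
Base 23148: x_0 = 23148^18431 mod 36863 = 20474. x_0 ∉ {1, 36862} and s = 1, so 23148 is a Miller–Rabin witness and 36863 is composite.
The smallest witness among the given bases is 7.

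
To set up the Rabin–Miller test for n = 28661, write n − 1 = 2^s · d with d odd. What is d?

7165

Halving: 28660 → 14330 → 7165; 7165 is odd.
So 28660 = 2^2 · 7165.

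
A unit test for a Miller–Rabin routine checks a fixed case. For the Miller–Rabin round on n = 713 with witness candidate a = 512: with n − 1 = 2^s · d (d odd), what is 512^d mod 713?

374

n − 1 = 712 = 2^3 · 89, so s = 3 and d = 89.
Repeated squaring mod 713: 512^1 ≡ 512, 512^2 ≡ 473, 512^4 ≡ 560, 512^8 ≡ 593, 512^16 ≡ 140, 512^32 ≡ 349, 512^64 ≡ 591.
89 = 64 + 16 + 8 + 1, so 512^89 ≡ 591·140·593·512 ≡ 374 (mod 713).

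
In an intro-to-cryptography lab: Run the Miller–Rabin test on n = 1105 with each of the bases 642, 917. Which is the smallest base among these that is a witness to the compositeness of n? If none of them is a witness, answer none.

n − 1 = 1104 = 2^4 · 69, so s = 4 and d = 69.
Base 642: x_0 = 642^69 mod 1105 = 642. x_0 is neither 1 nor 1104, so continue squaring. x_1 = 642^2 mod 1105 = 1104. x_1 ≡ −1, so 642 is not a witness.
Base 917: x_0 = 917^69 mod 1105 = 1087. x_0 is neither 1 nor 1104, so continue squaring. x_1 = 1087^2 mod 1105 = 324. x_2 = 324^2 mod 1105 = 1. x_2 = 1 but x_1 ≠ ±1, a nontrivial square root of 1 — 917 is a witness and 1105 is composite.
The smallest witness among the given bases is 917.

917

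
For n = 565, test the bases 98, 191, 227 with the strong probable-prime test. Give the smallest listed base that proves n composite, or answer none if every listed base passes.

n − 1 = 564 = 2^2 · 141, so s = 2 and d = 141.
Base 98: x_0 = 98^141 mod 565 = 98. x_0 is neither 1 nor 564, so continue squaring. x_1 = 98^2 mod 565 = 564. x_1 ≡ −1, so 98 is not a witness.
Base 191: x_0 = 191^141 mod 565 = 266. x_0 is neither 1 nor 564, so continue squaring. x_1 = 266^2 mod 565 = 131. Reached i = s−1 = 1 without hitting −1: 191 is a Miller–Rabin witness and 565 is composite.
Base 227: x_0 = 227^141 mod 565 = 227. x_0 is neither 1 nor 564, so continue squaring. x_1 = 227^2 mod 565 = 114. Reached i = s−1 = 1 without hitting −1: 227 is a Miller–Rabin witness and 565 is composite.
The smallest witness among the given bases is 191.

191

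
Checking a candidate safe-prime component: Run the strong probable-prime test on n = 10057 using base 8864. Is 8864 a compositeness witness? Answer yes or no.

yes

n − 1 = 10056 = 2^3 · 1257, so s = 3 and d = 1257.
x_0 = 8864^1257 mod 10057 = 3580.
x_0 is neither 1 nor 10056, so continue squaring.
x_1 = 3580^2 mod 10057 = 3782.
x_2 = 3782^2 mod 10057 = 2470.
Reached i = s−1 = 2 without hitting −1: 8864 is a Miller–Rabin witness and 10057 is composite.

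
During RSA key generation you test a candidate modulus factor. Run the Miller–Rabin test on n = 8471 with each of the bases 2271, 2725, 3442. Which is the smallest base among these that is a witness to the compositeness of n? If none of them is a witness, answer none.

none

n − 1 = 8470 = 2^1 · 4235, so s = 1 and d = 4235.
Base 2271: x_0 = 2271^4235 mod 8471 = 1. x_0 = 1, so 2271 is not a witness.
Base 2725: x_0 = 2725^4235 mod 8471 = 1. x_0 = 1, so 2725 is not a witness.
Base 3442: x_0 = 3442^4235 mod 8471 = 8470. x_0 = 8470 ≡ −1, so 3442 is not a witness.
No listed base is a witness for 8471.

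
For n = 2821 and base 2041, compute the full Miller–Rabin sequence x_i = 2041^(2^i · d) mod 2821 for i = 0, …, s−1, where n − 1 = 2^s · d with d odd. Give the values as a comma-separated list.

n − 1 = 2820 = 2^2 · 705, so s = 2 and d = 705.
x_0 = 2041^705 mod 2821 = 2262.
x_1 = 2262^2 mod 2821 = 2171.

2262, 2171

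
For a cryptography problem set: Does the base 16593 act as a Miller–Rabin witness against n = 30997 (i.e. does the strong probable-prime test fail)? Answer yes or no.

n − 1 = 30996 = 2^2 · 7749, so s = 2 and d = 7749.
x_0 = 16593^7749 mod 30997 = 12852.
x_0 is neither 1 nor 30996, so continue squaring.
x_1 = 12852^2 mod 30997 = 21888.
Reached i = s−1 = 1 without hitting −1: 16593 is a Miller–Rabin witness and 30997 is composite.

yes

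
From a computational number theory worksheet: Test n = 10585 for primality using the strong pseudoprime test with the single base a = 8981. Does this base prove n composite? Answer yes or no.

no

n − 1 = 10584 = 2^3 · 1323, so s = 3 and d = 1323.
x_0 = 8981^1323 mod 10585 = 1.
x_0 = 1, so 8981 is not a witness.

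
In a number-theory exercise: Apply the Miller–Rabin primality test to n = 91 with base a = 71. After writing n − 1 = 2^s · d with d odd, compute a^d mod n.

57

n − 1 = 90 = 2^1 · 45, so s = 1 and d = 45.
Repeated squaring mod 91: 71^1 ≡ 71, 71^2 ≡ 36, 71^4 ≡ 22, 71^8 ≡ 29, 71^16 ≡ 22, 71^32 ≡ 29.
45 = 32 + 8 + 4 + 1, so 71^45 ≡ 29·29·22·71 ≡ 57 (mod 91).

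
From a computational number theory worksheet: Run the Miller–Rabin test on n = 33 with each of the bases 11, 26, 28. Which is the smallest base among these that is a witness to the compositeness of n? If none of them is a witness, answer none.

n − 1 = 32 = 2^5 · 1, so s = 5 and d = 1.
Base 11: x_0 = 11^1 mod 33 = 11. x_0 is neither 1 nor 32, so continue squaring. x_1 = 11^2 mod 33 = 22. x_2 = 22^2 mod 33 = 22. x_3 = 22^2 mod 33 = 22. x_4 = 22^2 mod 33 = 22. Reached i = s−1 = 4 without hitting −1: 11 is a Miller–Rabin witness and 33 is composite.
Base 26: x_0 = 26^1 mod 33 = 26. x_0 is neither 1 nor 32, so continue squaring. x_1 = 26^2 mod 33 = 16. x_2 = 16^2 mod 33 = 25. x_3 = 25^2 mod 33 = 31. x_4 = 31^2 mod 33 = 4. Reached i = s−1 = 4 without hitting −1: 26 is a Miller–Rabin witness and 33 is composite.
Base 28: x_0 = 28^1 mod 33 = 28. x_0 is neither 1 nor 32, so continue squaring. x_1 = 28^2 mod 33 = 25. x_2 = 25^2 mod 33 = 31. x_3 = 31^2 mod 33 = 4. x_4 = 4^2 mod 33 = 16. Reached i = s−1 = 4 without hitting −1: 28 is a Miller–Rabin witness and 33 is composite.
The smallest witness among the given bases is 11.

11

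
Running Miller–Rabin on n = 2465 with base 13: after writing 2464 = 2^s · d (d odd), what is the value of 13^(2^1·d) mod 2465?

n − 1 = 2464 = 2^5 · 77, so s = 5 and d = 77.
Repeated squaring mod 2465: 13^1 ≡ 13, 13^2 ≡ 169, 13^4 ≡ 1446, 13^8 ≡ 596, 13^16 ≡ 256, 13^32 ≡ 1446, 13^64 ≡ 596.
77 = 64 + 8 + 4 + 1, so 13^77 ≡ 596·596·1446·13 ≡ 608 (mod 2465).
x_0 = 608.
x_1 = 608^2 mod 2465 = 2379.

2379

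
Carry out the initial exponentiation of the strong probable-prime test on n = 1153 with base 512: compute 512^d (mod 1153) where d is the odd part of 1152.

n − 1 = 1152 = 2^7 · 9, so s = 7 and d = 9.
Repeated squaring mod 1153: 512^1 ≡ 512, 512^2 ≡ 413, 512^4 ≡ 1078, 512^8 ≡ 1013.
9 = 8 + 1, so 512^9 ≡ 1013·512 ≡ 959 (mod 1153).

959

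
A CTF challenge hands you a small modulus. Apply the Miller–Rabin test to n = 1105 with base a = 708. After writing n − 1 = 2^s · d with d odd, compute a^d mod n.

n − 1 = 1104 = 2^4 · 69, so s = 4 and d = 69.
By repeated squaring, 708^69 ≡ 928 (mod 1105).

928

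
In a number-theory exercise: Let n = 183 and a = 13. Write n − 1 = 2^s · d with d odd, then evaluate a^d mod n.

13

n − 1 = 182 = 2^1 · 91, so s = 1 and d = 91.
Repeated squaring mod 183: 13^1 ≡ 13, 13^2 ≡ 169, 13^4 ≡ 13, 13^8 ≡ 169, 13^16 ≡ 13, 13^32 ≡ 169, 13^64 ≡ 13.
91 = 64 + 16 + 8 + 2 + 1, so 13^91 ≡ 13·13·169·169·13 ≡ 13 (mod 183).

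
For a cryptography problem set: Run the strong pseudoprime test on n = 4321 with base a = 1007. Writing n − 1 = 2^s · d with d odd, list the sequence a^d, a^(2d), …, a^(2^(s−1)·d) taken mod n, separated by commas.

n − 1 = 4320 = 2^5 · 135, so s = 5 and d = 135.
x_0 = 1007^135 mod 4321 = 3640.
x_1 = 3640^2 mod 4321 = 1414.
x_2 = 1414^2 mod 4321 = 3094.
x_3 = 3094^2 mod 4321 = 1821.
x_4 = 1821^2 mod 4321 = 1834.

3640, 1414, 3094, 1821, 1834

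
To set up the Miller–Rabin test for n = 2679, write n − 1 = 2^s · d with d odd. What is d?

Halving: 2678 → 1339; 1339 is odd.
So 2678 = 2^1 · 1339.

1339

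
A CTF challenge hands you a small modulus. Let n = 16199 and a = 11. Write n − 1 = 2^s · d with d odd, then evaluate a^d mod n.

n − 1 = 16198 = 2^1 · 8099, so s = 1 and d = 8099.
Repeated squaring mod 16199: 11^1 ≡ 11, 11^2 ≡ 121, 11^4 ≡ 14641, 11^8 ≡ 13713, 11^16 ≡ 8377, 11^32 ≡ 61, 11^64 ≡ 3721, 11^128 ≡ 11895, 11^256 ≡ 8959, 11^512 ≡ 13835, 11^1024 ≡ 16040, 11^2048 ≡ 9082, 11^4096 ≡ 13615.
8099 = 4096 + 2048 + 1024 + 512 + 256 + 128 + 32 + 2 + 1, so 11^8099 ≡ 13615·9082·16040·13835·8959·11895·61·121·11 ≡ 5822 (mod 16199).

5822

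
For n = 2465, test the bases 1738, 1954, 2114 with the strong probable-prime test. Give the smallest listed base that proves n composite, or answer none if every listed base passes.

n − 1 = 2464 = 2^5 · 77, so s = 5 and d = 77.
Base 1738: x_0 = 1738^77 mod 2465 = 1143. x_0 is neither 1 nor 2464, so continue squaring. x_1 = 1143^2 mod 2465 = 2464. x_1 ≡ −1, so 1738 is not a witness.
Base 1954: x_0 = 1954^77 mod 2465 = 1699. x_0 is neither 1 nor 2464, so continue squaring. x_1 = 1699^2 mod 2465 = 86. x_2 = 86^2 mod 2465 = 1. x_2 = 1 but x_1 ≠ ±1, a nontrivial square root of 1 — 1954 is a witness and 2465 is composite.
Base 2114: x_0 = 2114^77 mod 2465 = 1404. x_0 is neither 1 nor 2464, so continue squaring. x_1 = 1404^2 mod 2465 = 1681. x_2 = 1681^2 mod 2465 = 871. x_3 = 871^2 mod 2465 = 1886. x_4 = 1886^2 mod 2465 = 1. x_4 = 1 but x_3 ≠ ±1, a nontrivial square root of 1 — 2114 is a witness and 2465 is composite.
The smallest witness among the given bases is 1954.

1954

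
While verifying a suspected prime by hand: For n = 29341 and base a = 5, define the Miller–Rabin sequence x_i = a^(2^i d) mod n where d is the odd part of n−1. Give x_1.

n − 1 = 29340 = 2^2 · 7335, so s = 2 and d = 7335.
x_0 = 5^7335 mod 29341 = 15127.
x_1 = 15127^2 mod 29341 = 25011.

25011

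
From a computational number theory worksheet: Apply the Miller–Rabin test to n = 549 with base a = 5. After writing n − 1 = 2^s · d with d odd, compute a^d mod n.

524

n − 1 = 548 = 2^2 · 137, so s = 2 and d = 137.
5^137 mod 549 = 524.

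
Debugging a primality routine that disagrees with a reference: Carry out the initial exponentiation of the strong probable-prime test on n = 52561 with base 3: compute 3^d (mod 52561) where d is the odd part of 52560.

13445

n − 1 = 52560 = 2^4 · 3285, so s = 4 and d = 3285.
Repeated squaring mod 52561: 3^1 ≡ 3, 3^2 ≡ 9, 3^4 ≡ 81, 3^8 ≡ 6561, 3^16 ≡ 51823, 3^32 ≡ 19034, 3^64 ≡ 42744, 3^128 ≡ 29176, 3^256 ≡ 13581, 3^512 ≡ 7012, 3^1024 ≡ 23609, 3^2048 ≡ 28037.
3285 = 2048 + 1024 + 128 + 64 + 16 + 4 + 1, so 3^3285 ≡ 28037·23609·29176·42744·51823·81·3 ≡ 13445 (mod 52561).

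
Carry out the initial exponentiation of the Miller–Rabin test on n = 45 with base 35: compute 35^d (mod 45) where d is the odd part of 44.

n − 1 = 44 = 2^2 · 11, so s = 2 and d = 11.
35^11 mod 45 = 35.

35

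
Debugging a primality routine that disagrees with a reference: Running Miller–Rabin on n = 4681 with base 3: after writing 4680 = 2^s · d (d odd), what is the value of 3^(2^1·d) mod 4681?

1272

n − 1 = 4680 = 2^3 · 585, so s = 3 and d = 585.
x_0 = 3^585 mod 4681 = 898.
x_1 = 898^2 mod 4681 = 1272.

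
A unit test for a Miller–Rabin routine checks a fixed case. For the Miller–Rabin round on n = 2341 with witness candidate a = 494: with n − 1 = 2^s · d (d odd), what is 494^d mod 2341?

2188

n − 1 = 2340 = 2^2 · 585, so s = 2 and d = 585.
494^585 mod 2341 = 2188.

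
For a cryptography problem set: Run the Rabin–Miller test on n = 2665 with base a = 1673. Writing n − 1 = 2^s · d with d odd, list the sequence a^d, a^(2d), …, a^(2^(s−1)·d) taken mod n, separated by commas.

n − 1 = 2664 = 2^3 · 333, so s = 3 and d = 333.
x_0 = 1673^333 mod 2665 = 963.
x_1 = 963^2 mod 2665 = 2614.
x_2 = 2614^2 mod 2665 = 2601.

963, 2614, 2601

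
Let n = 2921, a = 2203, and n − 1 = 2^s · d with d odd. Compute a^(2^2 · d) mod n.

n − 1 = 2920 = 2^3 · 365, so s = 3 and d = 365.
Repeated squaring mod 2921: 2203^1 ≡ 2203, 2203^2 ≡ 1428, 2203^4 ≡ 326, 2203^8 ≡ 1120, 2203^16 ≡ 1291, 2203^32 ≡ 1711, 2203^64 ≡ 679, 2203^128 ≡ 2444, 2203^256 ≡ 2612.
365 = 256 + 64 + 32 + 8 + 4 + 1, so 2203^365 ≡ 2612·679·1711·1120·326·2203 ≡ 71 (mod 2921).
x_0 = 71.
x_1 = 71^2 mod 2921 = 2120.
x_2 = 2120^2 mod 2921 = 1902.

1902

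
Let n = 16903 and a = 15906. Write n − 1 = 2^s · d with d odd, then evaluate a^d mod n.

1

n − 1 = 16902 = 2^1 · 8451, so s = 1 and d = 8451.
By repeated squaring, 15906^8451 ≡ 1 (mod 16903).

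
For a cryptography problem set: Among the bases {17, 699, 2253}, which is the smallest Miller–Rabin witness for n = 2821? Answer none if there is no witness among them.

none

n − 1 = 2820 = 2^2 · 705, so s = 2 and d = 705.
Base 17: x_0 = 17^705 mod 2821 = 2820. x_0 = 2820 ≡ −1, so 17 is not a witness.
Base 699: x_0 = 699^705 mod 2821 = 2820. x_0 = 2820 ≡ −1, so 699 is not a witness.
Base 2253: x_0 = 2253^705 mod 2821 = 2820. x_0 = 2820 ≡ −1, so 2253 is not a witness.
No listed base is a witness for 2821.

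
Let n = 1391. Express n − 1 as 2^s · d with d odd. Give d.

Halving: 1390 → 695; 695 is odd.
So 1390 = 2^1 · 695.

695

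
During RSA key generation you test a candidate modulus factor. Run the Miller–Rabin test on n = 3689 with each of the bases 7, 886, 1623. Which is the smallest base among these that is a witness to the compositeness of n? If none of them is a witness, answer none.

7

n − 1 = 3688 = 2^3 · 461, so s = 3 and d = 461.
Base 7: x_0 = 7^461 mod 3689 = 1043. x_0 is neither 1 nor 3688, so continue squaring. x_1 = 1043^2 mod 3689 = 3283. x_2 = 3283^2 mod 3689 = 2520. Reached i = s−1 = 2 without hitting −1: 7 is a Miller–Rabin witness and 3689 is composite.
Base 886: x_0 = 886^461 mod 3689 = 338. x_0 is neither 1 nor 3688, so continue squaring. x_1 = 338^2 mod 3689 = 3574. x_2 = 3574^2 mod 3689 = 2158. Reached i = s−1 = 2 without hitting −1: 886 is a Miller–Rabin witness and 3689 is composite.
Base 1623: x_0 = 1623^461 mod 3689 = 706. x_0 is neither 1 nor 3688, so continue squaring. x_1 = 706^2 mod 3689 = 421. x_2 = 421^2 mod 3689 = 169. Reached i = s−1 = 2 without hitting −1: 1623 is a Miller–Rabin witness and 3689 is composite.
The smallest witness among the given bases is 7.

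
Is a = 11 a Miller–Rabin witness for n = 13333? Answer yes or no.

no

n − 1 = 13332 = 2^2 · 3333, so s = 2 and d = 3333.
Repeated squaring mod 13333: 11^1 ≡ 11, 11^2 ≡ 121, 11^4 ≡ 1308, 11^8 ≡ 4240, 11^16 ≡ 4716, 11^32 ≡ 1212, 11^64 ≡ 2314, 11^128 ≡ 8063, 11^256 ≡ 261, 11^512 ≡ 1456, 11^1024 ≡ 13322, 11^2048 ≡ 121.
3333 = 2048 + 1024 + 256 + 4 + 1, so 11^3333 ≡ 121·13322·261·1308·11 ≡ 13332 (mod 13333).
x_0 = 11^3333 mod 13333 = 13332.
x_0 = 13332 ≡ −1, so 11 is not a witness.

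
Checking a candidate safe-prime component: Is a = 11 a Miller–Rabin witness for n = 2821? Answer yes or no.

n − 1 = 2820 = 2^2 · 705, so s = 2 and d = 705.
Repeated squaring mod 2821: 11^1 ≡ 11, 11^2 ≡ 121, 11^4 ≡ 536, 11^8 ≡ 2375, 11^16 ≡ 1446, 11^32 ≡ 555, 11^64 ≡ 536, 11^128 ≡ 2375, 11^256 ≡ 1446, 11^512 ≡ 555.
705 = 512 + 128 + 64 + 1, so 11^705 ≡ 555·2375·536·11 ≡ 1828 (mod 2821).
x_0 = 11^705 mod 2821 = 1828.
x_0 is neither 1 nor 2820, so continue squaring.
x_1 = 1828^2 mod 2821 = 1520.
Reached i = s−1 = 1 without hitting −1: 11 is a Miller–Rabin witness and 2821 is composite.

yes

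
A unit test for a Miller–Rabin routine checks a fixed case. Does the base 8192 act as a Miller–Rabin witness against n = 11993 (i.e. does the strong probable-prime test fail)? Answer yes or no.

n − 1 = 11992 = 2^3 · 1499, so s = 3 and d = 1499.
x_0 = 8192^1499 mod 11993 = 4777.
x_0 is neither 1 nor 11992, so continue squaring.
x_1 = 4777^2 mod 11993 = 9043.
x_2 = 9043^2 mod 11993 = 7575.
Reached i = s−1 = 2 without hitting −1: 8192 is a Miller–Rabin witness and 11993 is composite.

yes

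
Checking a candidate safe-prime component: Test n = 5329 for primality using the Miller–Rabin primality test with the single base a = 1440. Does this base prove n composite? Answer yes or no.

no

n − 1 = 5328 = 2^4 · 333, so s = 4 and d = 333.
Repeated squaring mod 5329: 1440^1 ≡ 1440, 1440^2 ≡ 619, 1440^4 ≡ 4802, 1440^8 ≡ 621, 1440^16 ≡ 1953, 1440^32 ≡ 3974, 1440^64 ≡ 2849, 1440^128 ≡ 734, 1440^256 ≡ 527.
333 = 256 + 64 + 8 + 4 + 1, so 1440^333 ≡ 527·2849·621·4802·1440 ≡ 1032 (mod 5329).
x_0 = 1440^333 mod 5329 = 1032.
x_0 is neither 1 nor 5328, so continue squaring.
x_1 = 1032^2 mod 5329 = 4553.
x_2 = 4553^2 mod 5329 = 5328.
x_2 ≡ −1, so 1440 is not a witness.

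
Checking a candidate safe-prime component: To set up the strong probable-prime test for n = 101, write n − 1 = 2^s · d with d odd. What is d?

25

Halving: 100 → 50 → 25; 25 is odd.
So 100 = 2^2 · 25.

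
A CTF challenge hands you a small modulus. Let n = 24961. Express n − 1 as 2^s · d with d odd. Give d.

195

Halving: 24960 → 12480 → 6240 → 3120 → 1560 → 780 → 390 → 195; 195 is odd.
So 24960 = 2^7 · 195.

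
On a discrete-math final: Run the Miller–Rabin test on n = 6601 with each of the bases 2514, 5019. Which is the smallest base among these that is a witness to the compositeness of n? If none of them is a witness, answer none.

n − 1 = 6600 = 2^3 · 825, so s = 3 and d = 825.
Base 2514: x_0 = 2514^825 mod 6601 = 3242. x_0 is neither 1 nor 6600, so continue squaring. x_1 = 3242^2 mod 6601 = 1772. x_2 = 1772^2 mod 6601 = 4509. Reached i = s−1 = 2 without hitting −1: 2514 is a Miller–Rabin witness and 6601 is composite.
Base 5019: x_0 = 5019^825 mod 6601 = 2023. x_0 is neither 1 nor 6600, so continue squaring. x_1 = 2023^2 mod 6601 = 6510. x_2 = 6510^2 mod 6601 = 1680. Reached i = s−1 = 2 without hitting −1: 5019 is a Miller–Rabin witness and 6601 is composite.
The smallest witness among the given bases is 2514.

2514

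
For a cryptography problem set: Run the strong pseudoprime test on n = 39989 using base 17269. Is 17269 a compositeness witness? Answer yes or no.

n − 1 = 39988 = 2^2 · 9997, so s = 2 and d = 9997.
x_0 = 17269^9997 mod 39989 = 39988.
x_0 = 39988 ≡ −1, so 17269 is not a witness.

no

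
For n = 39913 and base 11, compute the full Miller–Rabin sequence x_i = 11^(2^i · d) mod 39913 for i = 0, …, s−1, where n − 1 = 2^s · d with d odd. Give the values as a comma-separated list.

1044, 12285, 10172

n − 1 = 39912 = 2^3 · 4989, so s = 3 and d = 4989.
x_0 = 11^4989 mod 39913 = 1044.
x_1 = 1044^2 mod 39913 = 12285.
x_2 = 12285^2 mod 39913 = 10172.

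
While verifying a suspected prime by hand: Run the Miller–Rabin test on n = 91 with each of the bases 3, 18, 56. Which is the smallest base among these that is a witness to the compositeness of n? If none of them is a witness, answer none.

n − 1 = 90 = 2^1 · 45, so s = 1 and d = 45.
Base 3: x_0 = 3^45 mod 91 = 27. x_0 ∉ {1, 90} and s = 1, so 3 is a Miller–Rabin witness and 91 is composite.
Base 18: x_0 = 18^45 mod 91 = 57. x_0 ∉ {1, 90} and s = 1, so 18 is a Miller–Rabin witness and 91 is composite.
Base 56: x_0 = 56^45 mod 91 = 77. x_0 ∉ {1, 90} and s = 1, so 56 is a Miller–Rabin witness and 91 is composite.
The smallest witness among the given bases is 3.

3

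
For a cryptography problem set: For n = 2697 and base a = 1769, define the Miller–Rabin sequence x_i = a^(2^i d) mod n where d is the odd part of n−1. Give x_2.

2581

n − 1 = 2696 = 2^3 · 337, so s = 3 and d = 337.
Repeated squaring mod 2697: 1769^1 ≡ 1769, 1769^2 ≡ 841, 1769^4 ≡ 667, 1769^8 ≡ 2581, 1769^16 ≡ 2668, 1769^32 ≡ 841, 1769^64 ≡ 667, 1769^128 ≡ 2581, 1769^256 ≡ 2668.
337 = 256 + 64 + 16 + 1, so 1769^337 ≡ 2668·667·2668·1769 ≡ 2639 (mod 2697).
x_0 = 2639.
x_1 = 2639^2 mod 2697 = 667.
x_2 = 667^2 mod 2697 = 2581.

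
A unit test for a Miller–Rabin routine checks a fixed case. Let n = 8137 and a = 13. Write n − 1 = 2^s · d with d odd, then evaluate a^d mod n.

n − 1 = 8136 = 2^3 · 1017, so s = 3 and d = 1017.
13^1017 mod 8137 = 4014.

4014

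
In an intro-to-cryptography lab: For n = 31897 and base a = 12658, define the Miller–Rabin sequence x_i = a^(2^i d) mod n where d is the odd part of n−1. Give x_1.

n − 1 = 31896 = 2^3 · 3987, so s = 3 and d = 3987.
x_0 = 12658^3987 mod 31897 = 8792.
x_1 = 8792^2 mod 31897 = 12833.

12833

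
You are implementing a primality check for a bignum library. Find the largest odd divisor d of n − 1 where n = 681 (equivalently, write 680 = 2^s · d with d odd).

85

Halving: 680 → 340 → 170 → 85; 85 is odd.
So 680 = 2^3 · 85.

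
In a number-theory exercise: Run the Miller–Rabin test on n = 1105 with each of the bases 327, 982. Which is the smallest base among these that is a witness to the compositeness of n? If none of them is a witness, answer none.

n − 1 = 1104 = 2^4 · 69, so s = 4 and d = 69.
Base 327: x_0 = 327^69 mod 1105 = 837. x_0 is neither 1 nor 1104, so continue squaring. x_1 = 837^2 mod 1105 = 1104. x_1 ≡ −1, so 327 is not a witness.
Base 982: x_0 = 982^69 mod 1105 = 47. x_0 is neither 1 nor 1104, so continue squaring. x_1 = 47^2 mod 1105 = 1104. x_1 ≡ −1, so 982 is not a witness.
No listed base is a witness for 1105.

none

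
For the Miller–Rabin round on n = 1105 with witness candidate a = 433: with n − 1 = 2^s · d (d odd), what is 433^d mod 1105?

298

n − 1 = 1104 = 2^4 · 69, so s = 4 and d = 69.
By repeated squaring, 433^69 ≡ 298 (mod 1105).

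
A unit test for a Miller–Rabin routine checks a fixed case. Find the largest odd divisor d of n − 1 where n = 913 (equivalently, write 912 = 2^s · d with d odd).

57

Halving: 912 → 456 → 228 → 114 → 57; 57 is odd.
So 912 = 2^4 · 57.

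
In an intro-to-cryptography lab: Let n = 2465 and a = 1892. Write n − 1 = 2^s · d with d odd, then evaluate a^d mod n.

n − 1 = 2464 = 2^5 · 77, so s = 5 and d = 77.
1892^77 mod 2465 = 1567.

1567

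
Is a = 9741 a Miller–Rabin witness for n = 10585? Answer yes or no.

n − 1 = 10584 = 2^3 · 1323, so s = 3 and d = 1323.
Repeated squaring mod 10585: 9741^1 ≡ 9741, 9741^2 ≡ 3141, 9741^4 ≡ 661, 9741^8 ≡ 2936, 9741^16 ≡ 3906, 9741^32 ≡ 3851, 9741^64 ≡ 616, 9741^128 ≡ 8981, 9741^256 ≡ 661, 9741^512 ≡ 2936, 9741^1024 ≡ 3906.
1323 = 1024 + 256 + 32 + 8 + 2 + 1, so 9741^1323 ≡ 3906·661·3851·2936·3141·9741 ≡ 6571 (mod 10585).
x_0 = 9741^1323 mod 10585 = 6571.
x_0 is neither 1 nor 10584, so continue squaring.
x_1 = 6571^2 mod 10585 = 1826.
x_2 = 1826^2 mod 10585 = 1.
x_2 = 1 but x_1 ≠ ±1, a nontrivial square root of 1 — 9741 is a witness and 10585 is composite.

yes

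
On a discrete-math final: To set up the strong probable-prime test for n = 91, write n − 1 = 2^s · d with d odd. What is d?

45

Halving: 90 → 45; 45 is odd.
So 90 = 2^1 · 45.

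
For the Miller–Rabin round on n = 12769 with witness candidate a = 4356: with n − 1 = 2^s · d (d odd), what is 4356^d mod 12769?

3660

n − 1 = 12768 = 2^5 · 399, so s = 5 and d = 399.
Repeated squaring mod 12769: 4356^1 ≡ 4356, 4356^2 ≡ 2, 4356^4 ≡ 4, 4356^8 ≡ 16, 4356^16 ≡ 256, 4356^32 ≡ 1691, 4356^64 ≡ 11994, 4356^128 ≡ 482, 4356^256 ≡ 2482.
399 = 256 + 128 + 8 + 4 + 2 + 1, so 4356^399 ≡ 2482·482·16·4·2·4356 ≡ 3660 (mod 12769).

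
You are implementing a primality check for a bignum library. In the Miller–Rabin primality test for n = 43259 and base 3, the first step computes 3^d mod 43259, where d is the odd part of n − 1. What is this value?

n − 1 = 43258 = 2^1 · 21629, so s = 1 and d = 21629.
3^21629 mod 43259 = 25899.

25899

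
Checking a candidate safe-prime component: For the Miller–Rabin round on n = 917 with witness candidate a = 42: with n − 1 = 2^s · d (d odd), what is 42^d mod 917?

602

n − 1 = 916 = 2^2 · 229, so s = 2 and d = 229.
Repeated squaring mod 917: 42^1 ≡ 42, 42^2 ≡ 847, 42^4 ≡ 315, 42^8 ≡ 189, 42^16 ≡ 875, 42^32 ≡ 847, 42^64 ≡ 315, 42^128 ≡ 189.
229 = 128 + 64 + 32 + 4 + 1, so 42^229 ≡ 189·315·847·315·42 ≡ 602 (mod 917).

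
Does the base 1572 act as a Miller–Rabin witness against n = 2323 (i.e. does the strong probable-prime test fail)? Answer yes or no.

n − 1 = 2322 = 2^1 · 1161, so s = 1 and d = 1161.
By repeated squaring, 1572^1161 ≡ 1370 (mod 2323).
x_0 = 1572^1161 mod 2323 = 1370.
x_0 ∉ {1, 2322} and s = 1, so 1572 is a Miller–Rabin witness and 2323 is composite.

yes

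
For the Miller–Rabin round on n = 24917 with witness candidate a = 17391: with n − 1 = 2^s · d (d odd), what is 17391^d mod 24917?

1

n − 1 = 24916 = 2^2 · 6229, so s = 2 and d = 6229.
17391^6229 mod 24917 = 1.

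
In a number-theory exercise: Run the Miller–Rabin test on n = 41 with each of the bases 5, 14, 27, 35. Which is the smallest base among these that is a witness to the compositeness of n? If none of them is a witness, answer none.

none

n − 1 = 40 = 2^3 · 5, so s = 3 and d = 5.
Base 5: x_0 = 5^5 mod 41 = 9. x_0 is neither 1 nor 40, so continue squaring. x_1 = 9^2 mod 41 = 40. x_1 ≡ −1, so 5 is not a witness.
Base 14: x_0 = 14^5 mod 41 = 27. x_0 is neither 1 nor 40, so continue squaring. x_1 = 27^2 mod 41 = 32. x_2 = 32^2 mod 41 = 40. x_2 ≡ −1, so 14 is not a witness.
Base 27: x_0 = 27^5 mod 41 = 14. x_0 is neither 1 nor 40, so continue squaring. x_1 = 14^2 mod 41 = 32. x_2 = 32^2 mod 41 = 40. x_2 ≡ −1, so 27 is not a witness.
Base 35: x_0 = 35^5 mod 41 = 14. x_0 is neither 1 nor 40, so continue squaring. x_1 = 14^2 mod 41 = 32. x_2 = 32^2 mod 41 = 40. x_2 ≡ −1, so 35 is not a witness.
No listed base is a witness for 41.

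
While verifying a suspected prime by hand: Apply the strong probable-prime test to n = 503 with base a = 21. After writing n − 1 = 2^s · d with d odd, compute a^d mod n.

n − 1 = 502 = 2^1 · 251, so s = 1 and d = 251.
Repeated squaring mod 503: 21^1 ≡ 21, 21^2 ≡ 441, 21^4 ≡ 323, 21^8 ≡ 208, 21^16 ≡ 6, 21^32 ≡ 36, 21^64 ≡ 290, 21^128 ≡ 99.
251 = 128 + 64 + 32 + 16 + 8 + 2 + 1, so 21^251 ≡ 99·290·36·6·208·441·21 ≡ 1 (mod 503).

1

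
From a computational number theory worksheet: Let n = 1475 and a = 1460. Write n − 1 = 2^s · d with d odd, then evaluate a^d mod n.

150

n − 1 = 1474 = 2^1 · 737, so s = 1 and d = 737.
1460^737 mod 1475 = 150.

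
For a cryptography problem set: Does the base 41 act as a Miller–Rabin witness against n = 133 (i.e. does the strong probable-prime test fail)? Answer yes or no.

n − 1 = 132 = 2^2 · 33, so s = 2 and d = 33.
Repeated squaring mod 133: 41^1 ≡ 41, 41^2 ≡ 85, 41^4 ≡ 43, 41^8 ≡ 120, 41^16 ≡ 36, 41^32 ≡ 99.
33 = 32 + 1, so 41^33 ≡ 99·41 ≡ 69 (mod 133).
x_0 = 41^33 mod 133 = 69.
x_0 is neither 1 nor 132, so continue squaring.
x_1 = 69^2 mod 133 = 106.
Reached i = s−1 = 1 without hitting −1: 41 is a Miller–Rabin witness and 133 is composite.

yes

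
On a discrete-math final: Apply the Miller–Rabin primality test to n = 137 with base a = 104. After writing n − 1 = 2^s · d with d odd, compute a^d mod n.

n − 1 = 136 = 2^3 · 17, so s = 3 and d = 17.
Repeated squaring mod 137: 104^1 ≡ 104, 104^2 ≡ 130, 104^4 ≡ 49, 104^8 ≡ 72, 104^16 ≡ 115.
17 = 16 + 1, so 104^17 ≡ 115·104 ≡ 41 (mod 137).

41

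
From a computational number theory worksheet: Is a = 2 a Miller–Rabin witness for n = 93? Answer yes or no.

yes

n − 1 = 92 = 2^2 · 23, so s = 2 and d = 23.
x_0 = 2^23 mod 93 = 8.
x_0 is neither 1 nor 92, so continue squaring.
x_1 = 8^2 mod 93 = 64.
Reached i = s−1 = 1 without hitting −1: 2 is a Miller–Rabin witness and 93 is composite.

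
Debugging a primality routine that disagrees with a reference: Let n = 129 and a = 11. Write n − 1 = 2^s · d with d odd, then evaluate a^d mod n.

n − 1 = 128 = 2^7 · 1, so s = 7 and d = 1.
11^1 mod 129 = 11.

11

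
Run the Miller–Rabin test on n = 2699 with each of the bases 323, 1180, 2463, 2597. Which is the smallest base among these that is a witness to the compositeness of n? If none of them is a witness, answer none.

n − 1 = 2698 = 2^1 · 1349, so s = 1 and d = 1349.
Base 323: x_0 = 323^1349 mod 2699 = 2698. x_0 = 2698 ≡ −1, so 323 is not a witness.
Base 1180: x_0 = 1180^1349 mod 2699 = 1. x_0 = 1, so 1180 is not a witness.
Base 2463: x_0 = 2463^1349 mod 2699 = 2698. x_0 = 2698 ≡ −1, so 2463 is not a witness.
Base 2597: x_0 = 2597^1349 mod 2699 = 1. x_0 = 1, so 2597 is not a witness.
No listed base is a witness for 2699.

none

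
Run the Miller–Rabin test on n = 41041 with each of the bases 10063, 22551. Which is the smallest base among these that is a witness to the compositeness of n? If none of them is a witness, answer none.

n − 1 = 41040 = 2^4 · 2565, so s = 4 and d = 2565.
Base 10063: x_0 = 10063^2565 mod 41041 = 1. x_0 = 1, so 10063 is not a witness.
Base 22551: x_0 = 22551^2565 mod 41041 = 1. x_0 = 1, so 22551 is not a witness.
No listed base is a witness for 41041.

none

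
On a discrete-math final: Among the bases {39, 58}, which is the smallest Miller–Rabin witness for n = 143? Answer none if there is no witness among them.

n − 1 = 142 = 2^1 · 71, so s = 1 and d = 71.
Base 39: x_0 = 39^71 mod 143 = 39. x_0 ∉ {1, 142} and s = 1, so 39 is a Miller–Rabin witness and 143 is composite.
Base 58: x_0 = 58^71 mod 143 = 102. x_0 ∉ {1, 142} and s = 1, so 58 is a Miller–Rabin witness and 143 is composite.
The smallest witness among the given bases is 39.

39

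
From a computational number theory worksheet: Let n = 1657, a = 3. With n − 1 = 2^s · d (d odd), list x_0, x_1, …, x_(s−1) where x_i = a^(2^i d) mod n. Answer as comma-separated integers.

1, 1, 1

n − 1 = 1656 = 2^3 · 207, so s = 3 and d = 207.
x_0 = 3^207 mod 1657 = 1.
x_1 = 1^2 mod 1657 = 1.
x_2 = 1^2 mod 1657 = 1.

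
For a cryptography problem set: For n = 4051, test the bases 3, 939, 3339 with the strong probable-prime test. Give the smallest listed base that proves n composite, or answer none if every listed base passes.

none

n − 1 = 4050 = 2^1 · 2025, so s = 1 and d = 2025.
Base 3: x_0 = 3^2025 mod 4051 = 4050. x_0 = 4050 ≡ −1, so 3 is not a witness.
Base 939: x_0 = 939^2025 mod 4051 = 4050. x_0 = 4050 ≡ −1, so 939 is not a witness.
Base 3339: x_0 = 3339^2025 mod 4051 = 4050. x_0 = 4050 ≡ −1, so 3339 is not a witness.
No listed base is a witness for 4051.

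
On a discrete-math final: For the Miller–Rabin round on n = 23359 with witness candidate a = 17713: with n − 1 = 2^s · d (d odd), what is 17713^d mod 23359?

n − 1 = 23358 = 2^1 · 11679, so s = 1 and d = 11679.
By repeated squaring, 17713^11679 ≡ 12963 (mod 23359).

12963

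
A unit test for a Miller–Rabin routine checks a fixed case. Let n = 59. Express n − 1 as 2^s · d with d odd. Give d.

29

Halving: 58 → 29; 29 is odd.
So 58 = 2^1 · 29.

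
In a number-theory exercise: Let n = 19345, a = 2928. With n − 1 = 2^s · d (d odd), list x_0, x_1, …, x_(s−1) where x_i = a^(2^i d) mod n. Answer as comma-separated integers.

n − 1 = 19344 = 2^4 · 1209, so s = 4 and d = 1209.
x_0 = 2928^1209 mod 19345 = 11608.
x_1 = 11608^2 mod 19345 = 7739.
x_2 = 7739^2 mod 19345 = 1.
x_3 = 1^2 mod 19345 = 1.

11608, 7739, 1, 1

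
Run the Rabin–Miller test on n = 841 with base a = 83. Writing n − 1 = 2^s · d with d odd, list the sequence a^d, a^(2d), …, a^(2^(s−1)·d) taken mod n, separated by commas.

n − 1 = 840 = 2^3 · 105, so s = 3 and d = 105.
x_0 = 83^105 mod 841 = 668.
x_1 = 668^2 mod 841 = 494.
x_2 = 494^2 mod 841 = 146.

668, 494, 146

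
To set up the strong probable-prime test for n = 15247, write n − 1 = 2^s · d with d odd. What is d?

Halving: 15246 → 7623; 7623 is odd.
So 15246 = 2^1 · 7623.

7623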